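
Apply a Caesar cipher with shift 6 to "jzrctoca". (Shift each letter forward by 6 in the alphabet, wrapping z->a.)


Input: 'jzrctoca', shift = 6
Operation: for each letter, (position + 6) mod 26
Mapping: 'j'(9+6=15)->'p', 'z'(25+6=31, 31 mod 26=5)->'f', 'r'(17+6=23)->'x', 'c'(2+6=8)->'i', 't'(19+6=25)->'z', 'o'(14+6=20)->'u', 'c'(2+6=8)->'i', 'a'(0+6=6)->'g'
Result: pfxizuig


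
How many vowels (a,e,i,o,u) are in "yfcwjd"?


Input string: 'yfcwjd'
Operation: count vowels (a, e, i, o, u)
Scan: s[0]='y', s[1]='f', s[2]='c', s[3]='w', s[4]='j', s[5]='d'
Vowels found: 0
Result: 0


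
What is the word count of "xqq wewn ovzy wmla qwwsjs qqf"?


Input string: 'xqq wewn ovzy wmla qwwsjs qqf'
Operation: split by spaces
Words found: 'xqq', 'wewn', 'ovzy', 'wmla', 'qwwsjs', 'qqf'
Word count: 6


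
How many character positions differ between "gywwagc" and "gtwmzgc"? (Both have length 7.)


String 1: 'gywwagc'
String 2: 'gtwmzgc'
Compare each position: pos 0: 'g'=='g', pos 1: 'y'!='t', pos 2: 'w'=='w', pos 3: 'w'!='m', pos 4: 'a'!='z', pos 5: 'g'=='g', pos 6: 'c'=='c'
Differing positions: 3
Hamming distance: 3


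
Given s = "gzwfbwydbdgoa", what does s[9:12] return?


Input string: 'gzwfbwydbdgoa'
Operation: slice [9:12]
Extract characters: s[9]='d', s[10]='g', s[11]='o'
Result: dgo


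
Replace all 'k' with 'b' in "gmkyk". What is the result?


Input string: 'gmkyk'
Operation: replace 'k' with 'b'
Positions of 'k': 2, 4
After replacement: gmbyb


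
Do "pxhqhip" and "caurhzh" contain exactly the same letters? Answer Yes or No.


String 1: 'pxhqhip' -> sorted: 'hhippqx'
String 2: 'caurhzh' -> sorted: 'achhruz'
Compare sorted forms: 'hhippqx' != 'achhruz'
Anagram: No


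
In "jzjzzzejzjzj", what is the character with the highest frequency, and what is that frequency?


Input: 'jzjzzzejzjzj'
Operation: tally each character
Counts: 'e':1, 'j':5, 'z':6
Maximum: 'z' appears 6 times


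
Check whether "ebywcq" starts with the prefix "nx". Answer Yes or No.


Input string: 'ebywcq'
Prefix to check: 'nx'
First 2 characters of input: 'eb'
Match: False
Result: No


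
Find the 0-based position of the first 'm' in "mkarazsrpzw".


Input string: 'mkarazsrpzw'
Target: 'm'
Scanning left to right: s[0]='m'
First match at index: 0


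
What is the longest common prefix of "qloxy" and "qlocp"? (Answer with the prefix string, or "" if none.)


String 1: 'qloxy'
String 2: 'qlocp'
Compare position by position:
pos 0: 'q' vs 'q' match
pos 1: 'l' vs 'l' match
pos 2: 'o' vs 'o' match
pos 3: 'x' vs 'c' differ -> stop
Longest common prefix: "qlo" (length 3)


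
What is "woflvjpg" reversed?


Input string: 'woflvjpg'
Operation: reverse character order
Original order: 'w' -> 'o' -> 'f' -> 'l' -> 'v' -> 'j' -> 'p' -> 'g'
Reversed order: 'g' -> 'p' -> 'j' -> 'v' -> 'l' -> 'f' -> 'o' -> 'w'
Result: gpjvlfow


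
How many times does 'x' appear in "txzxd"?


Input string: 'txzxd'
Target character: 'x'
Scan each position: s[1]='x', s[3]='x'
Matches found at indices: 1, 3
Total: 2


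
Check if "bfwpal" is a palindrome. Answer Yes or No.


Input string: 'bfwpal'
Reversed: 'lapwfb'
Compare pairs: s[0]='b' vs s[5]='l' (mismatch), s[1]='f' vs s[4]='a' (mismatch), s[2]='w' vs s[3]='p' (mismatch)
Palindrome: No


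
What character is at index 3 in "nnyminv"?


Input string: 'nnyminv'
Operation: get character at index 3
Index mapping: s[0]='n', s[1]='n', s[2]='y', s[3]='m'
Result: 'm'


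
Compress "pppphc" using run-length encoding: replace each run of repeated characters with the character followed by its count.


Input: 'pppphc'
Operation: identify consecutive runs
Runs: 'pppp' -> p4, 'h' -> h1, 'c' -> c1
Encoded: p4h1c1


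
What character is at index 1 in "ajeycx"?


Input string: 'ajeycx'
Operation: get character at index 1
Index mapping: s[0]='a', s[1]='j'
Result: 'j'


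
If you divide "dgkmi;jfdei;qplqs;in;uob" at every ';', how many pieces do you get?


Input string: 'dgkmi;jfdei;qplqs;in;uob'
Delimiter: ';'
Split result: 'dgkmi', 'jfdei', 'qplqs', 'in', 'uob'
Number of parts: 5


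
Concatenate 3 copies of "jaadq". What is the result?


Input string: 'jaadq'
Operation: repeat 3 times
Concatenation: 'jaadq' + 'jaadq' + 'jaadq'
Result: jaadqjaadqjaadq


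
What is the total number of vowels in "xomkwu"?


Input string: 'xomkwu'
Operation: count vowels (a, e, i, o, u)
Scan: s[0]='x', s[1]='o' (vowel), s[2]='m', s[3]='k', s[4]='w', s[5]='u' (vowel)
Vowels found: 2
Result: 2


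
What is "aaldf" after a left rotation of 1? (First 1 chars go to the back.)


Input: 'aaldf', shift = 1
Operation: split at index 1 and swap parts
Front part s[0:1] = 'a'
Back part s[1:] = 'aldf'
Rotated = back + front = 'aldf' + 'a'
Result: aldfa


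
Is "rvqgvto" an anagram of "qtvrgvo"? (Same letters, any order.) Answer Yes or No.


String 1: 'qtvrgvo' -> sorted: 'goqrtvv'
String 2: 'rvqgvto' -> sorted: 'goqrtvv'
Compare sorted forms: 'goqrtvv' == 'goqrtvv'
Anagram: Yes


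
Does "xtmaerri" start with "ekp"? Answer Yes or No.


Input string: 'xtmaerri'
Prefix to check: 'ekp'
First 3 characters of input: 'xtm'
Match: False
Result: No


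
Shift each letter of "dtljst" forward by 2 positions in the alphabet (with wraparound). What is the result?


Input: 'dtljst', shift = 2
Operation: for each letter, (position + 2) mod 26
Mapping: 'd'(3+2=5)->'f', 't'(19+2=21)->'v', 'l'(11+2=13)->'n', 'j'(9+2=11)->'l', 's'(18+2=20)->'u', 't'(19+2=21)->'v'
Result: fvnluv


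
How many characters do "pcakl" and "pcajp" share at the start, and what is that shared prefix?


String 1: 'pcakl'
String 2: 'pcajp'
Compare position by position:
pos 0: 'p' vs 'p' match
pos 1: 'c' vs 'c' match
pos 2: 'a' vs 'a' match
pos 3: 'k' vs 'j' differ -> stop
Longest common prefix: "pca" (length 3)


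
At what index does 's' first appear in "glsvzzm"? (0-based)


Input string: 'glsvzzm'
Target: 's'
Scanning left to right: s[0]='g', s[1]='l', s[2]='s'
First match at index: 2


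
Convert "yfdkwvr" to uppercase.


Input string: 'yfdkwvr'
Operation: convert each letter to uppercase
Mapping: 'y'->'Y', 'f'->'F', 'd'->'D', 'k'->'K', 'w'->'W', 'v'->'V', 'r'->'R'
Result: YFDKWVR


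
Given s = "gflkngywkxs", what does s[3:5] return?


Input string: 'gflkngywkxs'
Operation: slice [3:5]
Extract characters: s[3]='k', s[4]='n'
Result: kn


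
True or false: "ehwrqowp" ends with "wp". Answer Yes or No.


Input string: 'ehwrqowp'
Suffix to check: 'wp'
Last 2 characters of input: 'wp'
Match: True
Result: Yes


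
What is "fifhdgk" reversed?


Input string: 'fifhdgk'
Operation: reverse character order
Original order: 'f' -> 'i' -> 'f' -> 'h' -> 'd' -> 'g' -> 'k'
Reversed order: 'k' -> 'g' -> 'd' -> 'h' -> 'f' -> 'i' -> 'f'
Result: kgdhfif


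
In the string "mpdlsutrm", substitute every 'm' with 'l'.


Input string: 'mpdlsutrm'
Operation: replace 'm' with 'l'
Positions of 'm': 0, 8
After replacement: lpdlsutrl


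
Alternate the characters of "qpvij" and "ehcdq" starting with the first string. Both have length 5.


String 1: 'qpvij'
String 2: 'ehcdq'
Operation: alternate characters
Pairs: 'q'+'e', 'p'+'h', 'v'+'c', 'i'+'d', 'j'+'q'
Result: qephvcidjq


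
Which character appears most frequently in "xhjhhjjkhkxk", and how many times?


Input: 'xhjhhjjkhkxk'
Operation: tally each character
Counts: 'h':4, 'j':3, 'k':3, 'x':2
Maximum: 'h' appears 4 times


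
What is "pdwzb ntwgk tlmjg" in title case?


Input string: 'pdwzb ntwgk tlmjg'
Operation: capitalize first letter of each word
Word transformations: 'pdwzb'->'Pdwzb', 'ntwgk'->'Ntwgk', 'tlmjg'->'Tlmjg'
Result: Pdwzb Ntwgk Tlmjg


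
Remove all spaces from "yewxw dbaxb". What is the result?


Input string: 'yewxw dbaxb'
Operation: remove all spaces
Words: 'yewxw', 'dbaxb'
Join without spaces: yewxwdbaxb


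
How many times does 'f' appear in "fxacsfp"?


Input string: 'fxacsfp'
Target character: 'f'
Scan each position: s[0]='f', s[5]='f'
Matches found at indices: 0, 5
Total: 2


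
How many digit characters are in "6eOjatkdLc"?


Input string: '6eOjatkdLc'
Operation: count digit characters (0-9)
Scan: '6'(digit), 'e', 'O', 'j', 'a', 't', 'k', 'd', 'L', 'c'
Digits found: 1
Result: 1


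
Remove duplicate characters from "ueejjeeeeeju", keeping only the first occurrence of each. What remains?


Input: 'ueejjeeeeeju'
Operation: keep first occurrence of each character
Scan: s[0]='u' new -> keep; s[1]='e' new -> keep; s[2]='e' seen -> skip; s[3]='j' new -> keep; s[4]='j' seen -> skip; s[5]='e' seen -> skip; s[6]='e' seen -> skip; s[7]='e' seen -> skip; s[8]='e' seen -> skip; s[9]='e' seen -> skip; s[10]='j' seen -> skip; s[11]='u' seen -> skip
Result: uej


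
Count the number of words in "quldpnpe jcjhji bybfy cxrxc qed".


Input string: 'quldpnpe jcjhji bybfy cxrxc qed'
Operation: split by spaces
Words found: 'quldpnpe', 'jcjhji', 'bybfy', 'cxrxc', 'qed'
Word count: 5


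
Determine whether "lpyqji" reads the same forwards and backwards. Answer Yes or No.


Input string: 'lpyqji'
Reversed: 'ijqypl'
Compare pairs: s[0]='l' vs s[5]='i' (mismatch), s[1]='p' vs s[4]='j' (mismatch), s[2]='y' vs s[3]='q' (mismatch)
Palindrome: No


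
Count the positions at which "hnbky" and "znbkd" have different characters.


String 1: 'hnbky'
String 2: 'znbkd'
Compare each position: pos 0: 'h'!='z', pos 1: 'n'=='n', pos 2: 'b'=='b', pos 3: 'k'=='k', pos 4: 'y'!='d'
Differing positions: 2
Hamming distance: 2


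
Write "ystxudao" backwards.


Input string: 'ystxudao'
Operation: reverse character order
Original order: 'y' -> 's' -> 't' -> 'x' -> 'u' -> 'd' -> 'a' -> 'o'
Reversed order: 'o' -> 'a' -> 'd' -> 'u' -> 'x' -> 't' -> 's' -> 'y'
Result: oaduxtsy


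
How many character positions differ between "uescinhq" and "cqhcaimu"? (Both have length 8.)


String 1: 'uescinhq'
String 2: 'cqhcaimu'
Compare each position: pos 0: 'u'!='c', pos 1: 'e'!='q', pos 2: 's'!='h', pos 3: 'c'=='c', pos 4: 'i'!='a', pos 5: 'n'!='i', pos 6: 'h'!='m', pos 7: 'q'!='u'
Differing positions: 7
Hamming distance: 7


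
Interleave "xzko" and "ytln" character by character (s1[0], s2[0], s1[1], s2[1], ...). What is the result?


String 1: 'xzko'
String 2: 'ytln'
Operation: alternate characters
Pairs: 'x'+'y', 'z'+'t', 'k'+'l', 'o'+'n'
Result: xyztklon


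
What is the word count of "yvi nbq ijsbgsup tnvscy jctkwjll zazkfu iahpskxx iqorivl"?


Input string: 'yvi nbq ijsbgsup tnvscy jctkwjll zazkfu iahpskxx iqorivl'
Operation: split by spaces
Words found: 'yvi', 'nbq', 'ijsbgsup', 'tnvscy', 'jctkwjll', 'zazkfu', 'iahpskxx', 'iqorivl'
Word count: 8


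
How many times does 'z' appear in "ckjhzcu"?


Input string: 'ckjhzcu'
Target character: 'z'
Scan each position: s[4]='z'
Matches found at indices: 4
Total: 1


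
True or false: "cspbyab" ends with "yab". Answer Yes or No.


Input string: 'cspbyab'
Suffix to check: 'yab'
Last 3 characters of input: 'yab'
Match: True
Result: Yes


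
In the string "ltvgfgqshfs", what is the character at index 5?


Input string: 'ltvgfgqshfs'
Operation: get character at index 5
Index mapping: s[0]='l', s[1]='t', s[2]='v', s[3]='g', s[4]='f', s[5]='g'
Result: 'g'


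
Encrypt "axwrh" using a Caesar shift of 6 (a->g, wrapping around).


Input: 'axwrh', shift = 6
Operation: for each letter, (position + 6) mod 26
Mapping: 'a'(0+6=6)->'g', 'x'(23+6=29, 29 mod 26=3)->'d', 'w'(22+6=28, 28 mod 26=2)->'c', 'r'(17+6=23)->'x', 'h'(7+6=13)->'n'
Result: gdcxn


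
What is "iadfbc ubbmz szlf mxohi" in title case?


Input string: 'iadfbc ubbmz szlf mxohi'
Operation: capitalize first letter of each word
Word transformations: 'iadfbc'->'Iadfbc', 'ubbmz'->'Ubbmz', 'szlf'->'Szlf', 'mxohi'->'Mxohi'
Result: Iadfbc Ubbmz Szlf Mxohi


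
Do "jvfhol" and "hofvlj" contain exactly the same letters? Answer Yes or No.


String 1: 'jvfhol' -> sorted: 'fhjlov'
String 2: 'hofvlj' -> sorted: 'fhjlov'
Compare sorted forms: 'fhjlov' == 'fhjlov'
Anagram: Yes


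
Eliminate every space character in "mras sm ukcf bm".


Input string: 'mras sm ukcf bm'
Operation: remove all spaces
Words: 'mras', 'sm', 'ukcf', 'bm'
Join without spaces: mrassmukcfbm


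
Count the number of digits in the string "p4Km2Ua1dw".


Input string: 'p4Km2Ua1dw'
Operation: count digit characters (0-9)
Scan: 'p', '4'(digit), 'K', 'm', '2'(digit), 'U', 'a', '1'(digit), 'd', 'w'
Digits found: 3
Result: 3


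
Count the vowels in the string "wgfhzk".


Input string: 'wgfhzk'
Operation: count vowels (a, e, i, o, u)
Scan: s[0]='w', s[1]='g', s[2]='f', s[3]='h', s[4]='z', s[5]='k'
Vowels found: 0
Result: 0


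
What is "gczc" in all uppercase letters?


Input string: 'gczc'
Operation: convert each letter to uppercase
Mapping: 'g'->'G', 'c'->'C', 'z'->'Z', 'c'->'C'
Result: GCZC


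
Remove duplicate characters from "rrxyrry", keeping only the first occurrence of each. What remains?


Input: 'rrxyrry'
Operation: keep first occurrence of each character
Scan: s[0]='r' new -> keep; s[1]='r' seen -> skip; s[2]='x' new -> keep; s[3]='y' new -> keep; s[4]='r' seen -> skip; s[5]='r' seen -> skip; s[6]='y' seen -> skip
Result: rxy


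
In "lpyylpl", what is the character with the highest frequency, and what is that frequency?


Input: 'lpyylpl'
Operation: tally each character
Counts: 'l':3, 'p':2, 'y':2
Maximum: 'l' appears 3 times


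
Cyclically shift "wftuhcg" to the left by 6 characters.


Input: 'wftuhcg', shift = 6
Operation: split at index 6 and swap parts
Front part s[0:6] = 'wftuhc'
Back part s[6:] = 'g'
Rotated = back + front = 'g' + 'wftuhc'
Result: gwftuhc


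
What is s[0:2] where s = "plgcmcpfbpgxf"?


Input string: 'plgcmcpfbpgxf'
Operation: slice [0:2]
Extract characters: s[0]='p', s[1]='l'
Result: pl


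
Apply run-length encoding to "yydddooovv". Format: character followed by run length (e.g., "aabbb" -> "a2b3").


Input: 'yydddooovv'
Operation: identify consecutive runs
Runs: 'yy' -> y2, 'ddd' -> d3, 'ooo' -> o3, 'vv' -> v2
Encoded: y2d3o3v2


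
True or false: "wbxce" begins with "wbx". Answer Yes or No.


Input string: 'wbxce'
Prefix to check: 'wbx'
First 3 characters of input: 'wbx'
Match: True
Result: Yes


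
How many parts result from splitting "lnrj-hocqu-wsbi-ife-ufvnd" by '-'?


Input string: 'lnrj-hocqu-wsbi-ife-ufvnd'
Delimiter: '-'
Split result: 'lnrj', 'hocqu', 'wsbi', 'ife', 'ufvnd'
Number of parts: 5


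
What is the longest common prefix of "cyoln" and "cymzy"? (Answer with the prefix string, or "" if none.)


String 1: 'cyoln'
String 2: 'cymzy'
Compare position by position:
pos 0: 'c' vs 'c' match
pos 1: 'y' vs 'y' match
pos 2: 'o' vs 'm' differ -> stop
Longest common prefix: "cy" (length 2)


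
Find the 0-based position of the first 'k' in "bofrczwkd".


Input string: 'bofrczwkd'
Target: 'k'
Scanning left to right: s[0]='b', s[1]='o', s[2]='f', s[3]='r', s[4]='c', s[5]='z', s[6]='w', s[7]='k'
First match at index: 7


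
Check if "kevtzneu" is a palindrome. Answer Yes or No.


Input string: 'kevtzneu'
Reversed: 'uenztvek'
Compare pairs: s[0]='k' vs s[7]='u' (mismatch), s[1]='e' vs s[6]='e' (match), s[2]='v' vs s[5]='n' (mismatch), s[3]='t' vs s[4]='z' (mismatch)
Palindrome: No


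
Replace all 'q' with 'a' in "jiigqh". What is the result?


Input string: 'jiigqh'
Operation: replace 'q' with 'a'
Positions of 'q': 4
After replacement: jiigah


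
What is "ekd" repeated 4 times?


Input string: 'ekd'
Operation: repeat 4 times
Concatenation: 'ekd' + 'ekd' + 'ekd' + 'ekd'
Result: ekdekdekdekd


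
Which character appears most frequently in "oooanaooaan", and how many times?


Input: 'oooanaooaan'
Operation: tally each character
Counts: 'a':4, 'n':2, 'o':5
Maximum: 'o' appears 5 times


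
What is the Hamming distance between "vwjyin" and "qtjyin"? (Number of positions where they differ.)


String 1: 'vwjyin'
String 2: 'qtjyin'
Compare each position: pos 0: 'v'!='q', pos 1: 'w'!='t', pos 2: 'j'=='j', pos 3: 'y'=='y', pos 4: 'i'=='i', pos 5: 'n'=='n'
Differing positions: 2
Hamming distance: 2


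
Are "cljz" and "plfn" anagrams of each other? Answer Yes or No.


String 1: 'cljz' -> sorted: 'cjlz'
String 2: 'plfn' -> sorted: 'flnp'
Compare sorted forms: 'cjlz' != 'flnp'
Anagram: No


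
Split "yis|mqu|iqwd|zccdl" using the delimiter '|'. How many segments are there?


Input string: 'yis|mqu|iqwd|zccdl'
Delimiter: '|'
Split result: 'yis', 'mqu', 'iqwd', 'zccdl'
Number of parts: 4


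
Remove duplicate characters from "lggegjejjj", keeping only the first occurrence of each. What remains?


Input: 'lggegjejjj'
Operation: keep first occurrence of each character
Scan: s[0]='l' new -> keep; s[1]='g' new -> keep; s[2]='g' seen -> skip; s[3]='e' new -> keep; s[4]='g' seen -> skip; s[5]='j' new -> keep; s[6]='e' seen -> skip; s[7]='j' seen -> skip; s[8]='j' seen -> skip; s[9]='j' seen -> skip
Result: lgej


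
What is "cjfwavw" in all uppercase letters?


Input string: 'cjfwavw'
Operation: convert each letter to uppercase
Mapping: 'c'->'C', 'j'->'J', 'f'->'F', 'w'->'W', 'a'->'A', 'v'->'V', 'w'->'W'
Result: CJFWAVW


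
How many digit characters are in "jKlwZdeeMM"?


Input string: 'jKlwZdeeMM'
Operation: count digit characters (0-9)
Scan: 'j', 'K', 'l', 'w', 'Z', 'd', 'e', 'e', 'M', 'M'
Digits found: 0
Result: 0


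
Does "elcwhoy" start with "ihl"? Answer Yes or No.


Input string: 'elcwhoy'
Prefix to check: 'ihl'
First 3 characters of input: 'elc'
Match: False
Result: No


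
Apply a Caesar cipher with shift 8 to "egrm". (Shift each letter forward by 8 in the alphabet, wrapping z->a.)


Input: 'egrm', shift = 8
Operation: for each letter, (position + 8) mod 26
Mapping: 'e'(4+8=12)->'m', 'g'(6+8=14)->'o', 'r'(17+8=25)->'z', 'm'(12+8=20)->'u'
Result: mozu


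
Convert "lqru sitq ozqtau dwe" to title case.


Input string: 'lqru sitq ozqtau dwe'
Operation: capitalize first letter of each word
Word transformations: 'lqru'->'Lqru', 'sitq'->'Sitq', 'ozqtau'->'Ozqtau', 'dwe'->'Dwe'
Result: Lqru Sitq Ozqtau Dwe


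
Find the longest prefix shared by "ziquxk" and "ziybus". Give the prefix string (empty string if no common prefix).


String 1: 'ziquxk'
String 2: 'ziybus'
Compare position by position:
pos 0: 'z' vs 'z' match
pos 1: 'i' vs 'i' match
pos 2: 'q' vs 'y' differ -> stop
Longest common prefix: "zi" (length 2)


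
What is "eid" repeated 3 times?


Input string: 'eid'
Operation: repeat 3 times
Concatenation: 'eid' + 'eid' + 'eid'
Result: eideideid


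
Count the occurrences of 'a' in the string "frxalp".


Input string: 'frxalp'
Target character: 'a'
Scan each position: s[3]='a'
Matches found at indices: 3
Total: 1


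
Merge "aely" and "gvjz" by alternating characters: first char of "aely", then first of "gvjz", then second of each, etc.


String 1: 'aely'
String 2: 'gvjz'
Operation: alternate characters
Pairs: 'a'+'g', 'e'+'v', 'l'+'j', 'y'+'z'
Result: agevljyz


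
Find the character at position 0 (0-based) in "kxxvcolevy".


Input string: 'kxxvcolevy'
Operation: get character at index 0
Index mapping: s[0]='k'
Result: 'k'


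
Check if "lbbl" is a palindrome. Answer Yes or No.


Input string: 'lbbl'
Reversed: 'lbbl'
Compare pairs: s[0]='l' vs s[3]='l' (match), s[1]='b' vs s[2]='b' (match)
Palindrome: Yes


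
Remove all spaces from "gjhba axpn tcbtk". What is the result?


Input string: 'gjhba axpn tcbtk'
Operation: remove all spaces
Words: 'gjhba', 'axpn', 'tcbtk'
Join without spaces: gjhbaaxpntcbtk


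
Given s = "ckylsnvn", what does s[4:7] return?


Input string: 'ckylsnvn'
Operation: slice [4:7]
Extract characters: s[4]='s', s[5]='n', s[6]='v'
Result: snv


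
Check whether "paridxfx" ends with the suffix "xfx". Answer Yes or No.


Input string: 'paridxfx'
Suffix to check: 'xfx'
Last 3 characters of input: 'xfx'
Match: True
Result: Yes


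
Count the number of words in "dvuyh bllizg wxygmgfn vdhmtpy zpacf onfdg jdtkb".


Input string: 'dvuyh bllizg wxygmgfn vdhmtpy zpacf onfdg jdtkb'
Operation: split by spaces
Words found: 'dvuyh', 'bllizg', 'wxygmgfn', 'vdhmtpy', 'zpacf', 'onfdg', 'jdtkb'
Word count: 7


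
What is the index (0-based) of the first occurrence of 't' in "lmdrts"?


Input string: 'lmdrts'
Target: 't'
Scanning left to right: s[0]='l', s[1]='m', s[2]='d', s[3]='r', s[4]='t'
First match at index: 4


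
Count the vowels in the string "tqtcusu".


Input string: 'tqtcusu'
Operation: count vowels (a, e, i, o, u)
Scan: s[0]='t', s[1]='q', s[2]='t', s[3]='c', s[4]='u' (vowel), s[5]='s', s[6]='u' (vowel)
Vowels found: 2
Result: 2


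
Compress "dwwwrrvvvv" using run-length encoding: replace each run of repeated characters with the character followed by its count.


Input: 'dwwwrrvvvv'
Operation: identify consecutive runs
Runs: 'd' -> d1, 'www' -> w3, 'rr' -> r2, 'vvvv' -> v4
Encoded: d1w3r2v4


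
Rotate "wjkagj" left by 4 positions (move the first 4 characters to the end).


Input: 'wjkagj', shift = 4
Operation: split at index 4 and swap parts
Front part s[0:4] = 'wjka'
Back part s[4:] = 'gj'
Rotated = back + front = 'gj' + 'wjka'
Result: gjwjka


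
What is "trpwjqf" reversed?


Input string: 'trpwjqf'
Operation: reverse character order
Original order: 't' -> 'r' -> 'p' -> 'w' -> 'j' -> 'q' -> 'f'
Reversed order: 'f' -> 'q' -> 'j' -> 'w' -> 'p' -> 'r' -> 't'
Result: fqjwprt


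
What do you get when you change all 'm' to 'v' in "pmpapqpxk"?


Input string: 'pmpapqpxk'
Operation: replace 'm' with 'v'
Positions of 'm': 1
After replacement: pvpapqpxk


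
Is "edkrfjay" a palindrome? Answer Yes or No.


Input string: 'edkrfjay'
Reversed: 'yajfrkde'
Compare pairs: s[0]='e' vs s[7]='y' (mismatch), s[1]='d' vs s[6]='a' (mismatch), s[2]='k' vs s[5]='j' (mismatch), s[3]='r' vs s[4]='f' (mismatch)
Palindrome: No


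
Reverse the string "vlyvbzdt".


Input string: 'vlyvbzdt'
Operation: reverse character order
Original order: 'v' -> 'l' -> 'y' -> 'v' -> 'b' -> 'z' -> 'd' -> 't'
Reversed order: 't' -> 'd' -> 'z' -> 'b' -> 'v' -> 'y' -> 'l' -> 'v'
Result: tdzbvylv


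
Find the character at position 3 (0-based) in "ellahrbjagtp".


Input string: 'ellahrbjagtp'
Operation: get character at index 3
Index mapping: s[0]='e', s[1]='l', s[2]='l', s[3]='a'
Result: 'a'


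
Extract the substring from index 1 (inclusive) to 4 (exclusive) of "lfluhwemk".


Input string: 'lfluhwemk'
Operation: slice [1:4]
Extract characters: s[1]='f', s[2]='l', s[3]='u'
Result: flu


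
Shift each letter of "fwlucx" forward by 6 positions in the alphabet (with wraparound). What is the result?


Input: 'fwlucx', shift = 6
Operation: for each letter, (position + 6) mod 26
Mapping: 'f'(5+6=11)->'l', 'w'(22+6=28, 28 mod 26=2)->'c', 'l'(11+6=17)->'r', 'u'(20+6=26, 26 mod 26=0)->'a', 'c'(2+6=8)->'i', 'x'(23+6=29, 29 mod 26=3)->'d'
Result: lcraid


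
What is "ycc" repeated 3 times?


Input string: 'ycc'
Operation: repeat 3 times
Concatenation: 'ycc' + 'ycc' + 'ycc'
Result: yccyccycc


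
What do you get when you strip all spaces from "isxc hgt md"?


Input string: 'isxc hgt md'
Operation: remove all spaces
Words: 'isxc', 'hgt', 'md'
Join without spaces: isxchgtmd


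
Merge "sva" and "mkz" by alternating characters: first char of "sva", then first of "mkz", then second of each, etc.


String 1: 'sva'
String 2: 'mkz'
Operation: alternate characters
Pairs: 's'+'m', 'v'+'k', 'a'+'z'
Result: smvkaz


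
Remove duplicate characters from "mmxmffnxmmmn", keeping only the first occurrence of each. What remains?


Input: 'mmxmffnxmmmn'
Operation: keep first occurrence of each character
Scan: s[0]='m' new -> keep; s[1]='m' seen -> skip; s[2]='x' new -> keep; s[3]='m' seen -> skip; s[4]='f' new -> keep; s[5]='f' seen -> skip; s[6]='n' new -> keep; s[7]='x' seen -> skip; s[8]='m' seen -> skip; s[9]='m' seen -> skip; s[10]='m' seen -> skip; s[11]='n' seen -> skip
Result: mxfn


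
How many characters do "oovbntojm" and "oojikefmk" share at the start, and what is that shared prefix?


String 1: 'oovbntojm'
String 2: 'oojikefmk'
Compare position by position:
pos 0: 'o' vs 'o' match
pos 1: 'o' vs 'o' match
pos 2: 'v' vs 'j' differ -> stop
Longest common prefix: "oo" (length 2)


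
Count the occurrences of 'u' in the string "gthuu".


Input string: 'gthuu'
Target character: 'u'
Scan each position: s[3]='u', s[4]='u'
Matches found at indices: 3, 4
Total: 2


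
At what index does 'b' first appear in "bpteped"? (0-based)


Input string: 'bpteped'
Target: 'b'
Scanning left to right: s[0]='b'
First match at index: 0


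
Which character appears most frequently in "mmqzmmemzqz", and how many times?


Input: 'mmqzmmemzqz'
Operation: tally each character
Counts: 'e':1, 'm':5, 'q':2, 'z':3
Maximum: 'm' appears 5 times


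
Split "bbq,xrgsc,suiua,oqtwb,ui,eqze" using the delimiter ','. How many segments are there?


Input string: 'bbq,xrgsc,suiua,oqtwb,ui,eqze'
Delimiter: ','
Split result: 'bbq', 'xrgsc', 'suiua', 'oqtwb', 'ui', 'eqze'
Number of parts: 6


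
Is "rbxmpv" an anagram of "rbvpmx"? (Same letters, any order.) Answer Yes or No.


String 1: 'rbvpmx' -> sorted: 'bmprvx'
String 2: 'rbxmpv' -> sorted: 'bmprvx'
Compare sorted forms: 'bmprvx' == 'bmprvx'
Anagram: Yes


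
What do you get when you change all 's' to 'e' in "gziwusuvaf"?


Input string: 'gziwusuvaf'
Operation: replace 's' with 'e'
Positions of 's': 5
After replacement: gziwueuvaf


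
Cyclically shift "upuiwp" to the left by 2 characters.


Input: 'upuiwp', shift = 2
Operation: split at index 2 and swap parts
Front part s[0:2] = 'up'
Back part s[2:] = 'uiwp'
Rotated = back + front = 'uiwp' + 'up'
Result: uiwpup


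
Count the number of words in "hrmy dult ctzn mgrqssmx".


Input string: 'hrmy dult ctzn mgrqssmx'
Operation: split by spaces
Words found: 'hrmy', 'dult', 'ctzn', 'mgrqssmx'
Word count: 4


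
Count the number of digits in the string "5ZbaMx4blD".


Input string: '5ZbaMx4blD'
Operation: count digit characters (0-9)
Scan: '5'(digit), 'Z', 'b', 'a', 'M', 'x', '4'(digit), 'b', 'l', 'D'
Digits found: 2
Result: 2


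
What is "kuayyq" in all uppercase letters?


Input string: 'kuayyq'
Operation: convert each letter to uppercase
Mapping: 'k'->'K', 'u'->'U', 'a'->'A', 'y'->'Y', 'y'->'Y', 'q'->'Q'
Result: KUAYYQ


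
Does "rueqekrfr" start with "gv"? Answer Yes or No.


Input string: 'rueqekrfr'
Prefix to check: 'gv'
First 2 characters of input: 'ru'
Match: False
Result: No


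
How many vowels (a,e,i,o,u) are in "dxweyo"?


Input string: 'dxweyo'
Operation: count vowels (a, e, i, o, u)
Scan: s[0]='d', s[1]='x', s[2]='w', s[3]='e' (vowel), s[4]='y', s[5]='o' (vowel)
Vowels found: 2
Result: 2


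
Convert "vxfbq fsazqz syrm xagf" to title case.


Input string: 'vxfbq fsazqz syrm xagf'
Operation: capitalize first letter of each word
Word transformations: 'vxfbq'->'Vxfbq', 'fsazqz'->'Fsazqz', 'syrm'->'Syrm', 'xagf'->'Xagf'
Result: Vxfbq Fsazqz Syrm Xagf


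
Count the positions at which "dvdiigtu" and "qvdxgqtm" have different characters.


String 1: 'dvdiigtu'
String 2: 'qvdxgqtm'
Compare each position: pos 0: 'd'!='q', pos 1: 'v'=='v', pos 2: 'd'=='d', pos 3: 'i'!='x', pos 4: 'i'!='g', pos 5: 'g'!='q', pos 6: 't'=='t', pos 7: 'u'!='m'
Differing positions: 5
Hamming distance: 5


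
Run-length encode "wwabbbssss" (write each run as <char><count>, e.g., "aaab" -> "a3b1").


Input: 'wwabbbssss'
Operation: identify consecutive runs
Runs: 'ww' -> w2, 'a' -> a1, 'bbb' -> b3, 'ssss' -> s4
Encoded: w2a1b3s4


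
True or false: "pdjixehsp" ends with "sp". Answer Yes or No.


Input string: 'pdjixehsp'
Suffix to check: 'sp'
Last 2 characters of input: 'sp'
Match: True
Result: Yes


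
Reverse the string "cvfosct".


Input string: 'cvfosct'
Operation: reverse character order
Original order: 'c' -> 'v' -> 'f' -> 'o' -> 's' -> 'c' -> 't'
Reversed order: 't' -> 'c' -> 's' -> 'o' -> 'f' -> 'v' -> 'c'
Result: tcsofvc


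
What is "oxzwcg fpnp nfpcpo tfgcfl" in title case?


Input string: 'oxzwcg fpnp nfpcpo tfgcfl'
Operation: capitalize first letter of each word
Word transformations: 'oxzwcg'->'Oxzwcg', 'fpnp'->'Fpnp', 'nfpcpo'->'Nfpcpo', 'tfgcfl'->'Tfgcfl'
Result: Oxzwcg Fpnp Nfpcpo Tfgcfl


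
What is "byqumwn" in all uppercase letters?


Input string: 'byqumwn'
Operation: convert each letter to uppercase
Mapping: 'b'->'B', 'y'->'Y', 'q'->'Q', 'u'->'U', 'm'->'M', 'w'->'W', 'n'->'N'
Result: BYQUMWN


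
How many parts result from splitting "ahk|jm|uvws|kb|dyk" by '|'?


Input string: 'ahk|jm|uvws|kb|dyk'
Delimiter: '|'
Split result: 'ahk', 'jm', 'uvws', 'kb', 'dyk'
Number of parts: 5


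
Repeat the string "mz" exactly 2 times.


Input string: 'mz'
Operation: repeat 2 times
Concatenation: 'mz' + 'mz'
Result: mzmz


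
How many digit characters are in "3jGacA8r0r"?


Input string: '3jGacA8r0r'
Operation: count digit characters (0-9)
Scan: '3'(digit), 'j', 'G', 'a', 'c', 'A', '8'(digit), 'r', '0'(digit), 'r'
Digits found: 3
Result: 3


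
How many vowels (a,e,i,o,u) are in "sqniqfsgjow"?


Input string: 'sqniqfsgjow'
Operation: count vowels (a, e, i, o, u)
Scan: s[0]='s', s[1]='q', s[2]='n', s[3]='i' (vowel), s[4]='q', s[5]='f', s[6]='s', s[7]='g', s[8]='j', s[9]='o' (vowel), s[10]='w'
Vowels found: 2
Result: 2


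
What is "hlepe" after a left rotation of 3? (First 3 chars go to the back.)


Input: 'hlepe', shift = 3
Operation: split at index 3 and swap parts
Front part s[0:3] = 'hle'
Back part s[3:] = 'pe'
Rotated = back + front = 'pe' + 'hle'
Result: pehle


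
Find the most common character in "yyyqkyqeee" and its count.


Input: 'yyyqkyqeee'
Operation: tally each character
Counts: 'e':3, 'k':1, 'q':2, 'y':4
Maximum: 'y' appears 4 times


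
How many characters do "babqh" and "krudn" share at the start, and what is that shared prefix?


String 1: 'babqh'
String 2: 'krudn'
Compare position by position:
pos 0: 'b' vs 'k' differ -> stop
Longest common prefix: "" (length 0)


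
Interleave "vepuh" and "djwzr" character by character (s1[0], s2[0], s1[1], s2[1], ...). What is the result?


String 1: 'vepuh'
String 2: 'djwzr'
Operation: alternate characters
Pairs: 'v'+'d', 'e'+'j', 'p'+'w', 'u'+'z', 'h'+'r'
Result: vdejpwuzhr


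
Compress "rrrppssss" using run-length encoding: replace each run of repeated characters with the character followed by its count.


Input: 'rrrppssss'
Operation: identify consecutive runs
Runs: 'rrr' -> r3, 'pp' -> p2, 'ssss' -> s4
Encoded: r3p2s4


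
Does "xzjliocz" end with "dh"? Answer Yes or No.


Input string: 'xzjliocz'
Suffix to check: 'dh'
Last 2 characters of input: 'cz'
Match: False
Result: No


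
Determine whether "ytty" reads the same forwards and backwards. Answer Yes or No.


Input string: 'ytty'
Reversed: 'ytty'
Compare pairs: s[0]='y' vs s[3]='y' (match), s[1]='t' vs s[2]='t' (match)
Palindrome: Yes


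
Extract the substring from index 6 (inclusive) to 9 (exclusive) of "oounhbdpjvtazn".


Input string: 'oounhbdpjvtazn'
Operation: slice [6:9]
Extract characters: s[6]='d', s[7]='p', s[8]='j'
Result: dpj


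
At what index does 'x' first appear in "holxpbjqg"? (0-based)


Input string: 'holxpbjqg'
Target: 'x'
Scanning left to right: s[0]='h', s[1]='o', s[2]='l', s[3]='x'
First match at index: 3


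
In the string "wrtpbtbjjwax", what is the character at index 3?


Input string: 'wrtpbtbjjwax'
Operation: get character at index 3
Index mapping: s[0]='w', s[1]='r', s[2]='t', s[3]='p'
Result: 'p'


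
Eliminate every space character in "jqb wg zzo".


Input string: 'jqb wg zzo'
Operation: remove all spaces
Words: 'jqb', 'wg', 'zzo'
Join without spaces: jqbwgzzo


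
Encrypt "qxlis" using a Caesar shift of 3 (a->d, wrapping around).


Input: 'qxlis', shift = 3
Operation: for each letter, (position + 3) mod 26
Mapping: 'q'(16+3=19)->'t', 'x'(23+3=26, 26 mod 26=0)->'a', 'l'(11+3=14)->'o', 'i'(8+3=11)->'l', 's'(18+3=21)->'v'
Result: taolv


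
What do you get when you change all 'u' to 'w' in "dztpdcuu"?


Input string: 'dztpdcuu'
Operation: replace 'u' with 'w'
Positions of 'u': 6, 7
After replacement: dztpdcww


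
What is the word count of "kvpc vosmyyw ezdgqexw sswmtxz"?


Input string: 'kvpc vosmyyw ezdgqexw sswmtxz'
Operation: split by spaces
Words found: 'kvpc', 'vosmyyw', 'ezdgqexw', 'sswmtxz'
Word count: 4


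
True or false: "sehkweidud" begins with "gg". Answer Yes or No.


Input string: 'sehkweidud'
Prefix to check: 'gg'
First 2 characters of input: 'se'
Match: False
Result: No


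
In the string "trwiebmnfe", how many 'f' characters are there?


Input string: 'trwiebmnfe'
Target character: 'f'
Scan each position: s[8]='f'
Matches found at indices: 8
Total: 1


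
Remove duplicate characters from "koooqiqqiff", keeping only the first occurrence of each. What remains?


Input: 'koooqiqqiff'
Operation: keep first occurrence of each character
Scan: s[0]='k' new -> keep; s[1]='o' new -> keep; s[2]='o' seen -> skip; s[3]='o' seen -> skip; s[4]='q' new -> keep; s[5]='i' new -> keep; s[6]='q' seen -> skip; s[7]='q' seen -> skip; s[8]='i' seen -> skip; s[9]='f' new -> keep; s[10]='f' seen -> skip
Result: koqif


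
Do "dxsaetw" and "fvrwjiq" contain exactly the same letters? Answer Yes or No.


String 1: 'dxsaetw' -> sorted: 'adestwx'
String 2: 'fvrwjiq' -> sorted: 'fijqrvw'
Compare sorted forms: 'adestwx' != 'fijqrvw'
Anagram: No


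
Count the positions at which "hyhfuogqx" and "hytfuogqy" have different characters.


String 1: 'hyhfuogqx'
String 2: 'hytfuogqy'
Compare each position: pos 0: 'h'=='h', pos 1: 'y'=='y', pos 2: 'h'!='t', pos 3: 'f'=='f', pos 4: 'u'=='u', pos 5: 'o'=='o', pos 6: 'g'=='g', pos 7: 'q'=='q', pos 8: 'x'!='y'
Differing positions: 2
Hamming distance: 2


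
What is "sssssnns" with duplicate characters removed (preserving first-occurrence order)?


Input: 'sssssnns'
Operation: keep first occurrence of each character
Scan: s[0]='s' new -> keep; s[1]='s' seen -> skip; s[2]='s' seen -> skip; s[3]='s' seen -> skip; s[4]='s' seen -> skip; s[5]='n' new -> keep; s[6]='n' seen -> skip; s[7]='s' seen -> skip
Result: sn


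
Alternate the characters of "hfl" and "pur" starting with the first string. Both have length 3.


String 1: 'hfl'
String 2: 'pur'
Operation: alternate characters
Pairs: 'h'+'p', 'f'+'u', 'l'+'r'
Result: hpfulr


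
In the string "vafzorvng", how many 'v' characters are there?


Input string: 'vafzorvng'
Target character: 'v'
Scan each position: s[0]='v', s[6]='v'
Matches found at indices: 0, 6
Total: 2


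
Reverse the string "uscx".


Input string: 'uscx'
Operation: reverse character order
Original order: 'u' -> 's' -> 'c' -> 'x'
Reversed order: 'x' -> 'c' -> 's' -> 'u'
Result: xcsu


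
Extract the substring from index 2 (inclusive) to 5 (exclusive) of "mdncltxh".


Input string: 'mdncltxh'
Operation: slice [2:5]
Extract characters: s[2]='n', s[3]='c', s[4]='l'
Result: ncl


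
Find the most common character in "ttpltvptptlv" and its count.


Input: 'ttpltvptptlv'
Operation: tally each character
Counts: 'l':2, 'p':3, 't':5, 'v':2
Maximum: 't' appears 5 times


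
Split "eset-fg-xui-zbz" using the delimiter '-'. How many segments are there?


Input string: 'eset-fg-xui-zbz'
Delimiter: '-'
Split result: 'eset', 'fg', 'xui', 'zbz'
Number of parts: 4


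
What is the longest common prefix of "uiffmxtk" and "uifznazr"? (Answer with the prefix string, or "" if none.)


String 1: 'uiffmxtk'
String 2: 'uifznazr'
Compare position by position:
pos 0: 'u' vs 'u' match
pos 1: 'i' vs 'i' match
pos 2: 'f' vs 'f' match
pos 3: 'f' vs 'z' differ -> stop
Longest common prefix: "uif" (length 3)


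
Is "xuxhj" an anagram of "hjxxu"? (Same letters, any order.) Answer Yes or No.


String 1: 'hjxxu' -> sorted: 'hjuxx'
String 2: 'xuxhj' -> sorted: 'hjuxx'
Compare sorted forms: 'hjuxx' == 'hjuxx'
Anagram: Yes


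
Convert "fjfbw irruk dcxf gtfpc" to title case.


Input string: 'fjfbw irruk dcxf gtfpc'
Operation: capitalize first letter of each word
Word transformations: 'fjfbw'->'Fjfbw', 'irruk'->'Irruk', 'dcxf'->'Dcxf', 'gtfpc'->'Gtfpc'
Result: Fjfbw Irruk Dcxf Gtfpc


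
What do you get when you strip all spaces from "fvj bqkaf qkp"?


Input string: 'fvj bqkaf qkp'
Operation: remove all spaces
Words: 'fvj', 'bqkaf', 'qkp'
Join without spaces: fvjbqkafqkp


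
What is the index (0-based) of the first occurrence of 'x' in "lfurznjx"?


Input string: 'lfurznjx'
Target: 'x'
Scanning left to right: s[0]='l', s[1]='f', s[2]='u', s[3]='r', s[4]='z', s[5]='n', s[6]='j', s[7]='x'
First match at index: 7


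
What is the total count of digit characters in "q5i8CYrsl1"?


Input string: 'q5i8CYrsl1'
Operation: count digit characters (0-9)
Scan: 'q', '5'(digit), 'i', '8'(digit), 'C', 'Y', 'r', 's', 'l', '1'(digit)
Digits found: 3
Result: 3


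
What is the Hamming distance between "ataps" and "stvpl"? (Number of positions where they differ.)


String 1: 'ataps'
String 2: 'stvpl'
Compare each position: pos 0: 'a'!='s', pos 1: 't'=='t', pos 2: 'a'!='v', pos 3: 'p'=='p', pos 4: 's'!='l'
Differing positions: 3
Hamming distance: 3


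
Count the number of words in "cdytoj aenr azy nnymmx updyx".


Input string: 'cdytoj aenr azy nnymmx updyx'
Operation: split by spaces
Words found: 'cdytoj', 'aenr', 'azy', 'nnymmx', 'updyx'
Word count: 5


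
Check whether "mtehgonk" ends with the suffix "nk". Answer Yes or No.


Input string: 'mtehgonk'
Suffix to check: 'nk'
Last 2 characters of input: 'nk'
Match: True
Result: Yes


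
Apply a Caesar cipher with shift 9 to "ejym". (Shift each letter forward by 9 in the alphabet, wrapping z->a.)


Input: 'ejym', shift = 9
Operation: for each letter, (position + 9) mod 26
Mapping: 'e'(4+9=13)->'n', 'j'(9+9=18)->'s', 'y'(24+9=33, 33 mod 26=7)->'h', 'm'(12+9=21)->'v'
Result: nshv


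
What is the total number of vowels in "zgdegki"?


Input string: 'zgdegki'
Operation: count vowels (a, e, i, o, u)
Scan: s[0]='z', s[1]='g', s[2]='d', s[3]='e' (vowel), s[4]='g', s[5]='k', s[6]='i' (vowel)
Vowels found: 2
Result: 2


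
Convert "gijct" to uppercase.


Input string: 'gijct'
Operation: convert each letter to uppercase
Mapping: 'g'->'G', 'i'->'I', 'j'->'J', 'c'->'C', 't'->'T'
Result: GIJCT


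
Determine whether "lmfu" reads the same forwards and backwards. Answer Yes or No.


Input string: 'lmfu'
Reversed: 'ufml'
Compare pairs: s[0]='l' vs s[3]='u' (mismatch), s[1]='m' vs s[2]='f' (mismatch)
Palindrome: No


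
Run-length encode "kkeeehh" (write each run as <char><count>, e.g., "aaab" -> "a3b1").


Input: 'kkeeehh'
Operation: identify consecutive runs
Runs: 'kk' -> k2, 'eee' -> e3, 'hh' -> h2
Encoded: k2e3h2


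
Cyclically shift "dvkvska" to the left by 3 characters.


Input: 'dvkvska', shift = 3
Operation: split at index 3 and swap parts
Front part s[0:3] = 'dvk'
Back part s[3:] = 'vska'
Rotated = back + front = 'vska' + 'dvk'
Result: vskadvk


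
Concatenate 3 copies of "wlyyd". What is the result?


Input string: 'wlyyd'
Operation: repeat 3 times
Concatenation: 'wlyyd' + 'wlyyd' + 'wlyyd'
Result: wlyydwlyydwlyyd


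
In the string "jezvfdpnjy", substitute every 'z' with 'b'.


Input string: 'jezvfdpnjy'
Operation: replace 'z' with 'b'
Positions of 'z': 2
After replacement: jebvfdpnjy


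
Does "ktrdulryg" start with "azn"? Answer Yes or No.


Input string: 'ktrdulryg'
Prefix to check: 'azn'
First 3 characters of input: 'ktr'
Match: False
Result: No


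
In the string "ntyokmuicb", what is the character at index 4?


Input string: 'ntyokmuicb'
Operation: get character at index 4
Index mapping: s[0]='n', s[1]='t', s[2]='y', s[3]='o', s[4]='k'
Result: 'k'
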